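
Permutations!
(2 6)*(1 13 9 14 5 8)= (1 13 9 14 5 8)(2 6)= [0, 13, 6, 3, 4, 8, 2, 7, 1, 14, 10, 11, 12, 9, 5]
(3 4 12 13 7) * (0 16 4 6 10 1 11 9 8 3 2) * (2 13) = [16, 11, 0, 6, 12, 5, 10, 13, 3, 8, 1, 9, 2, 7, 14, 15, 4] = (0 16 4 12 2)(1 11 9 8 3 6 10)(7 13)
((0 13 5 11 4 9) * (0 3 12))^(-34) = ((0 13 5 11 4 9 3 12))^(-34) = (0 3 4 5)(9 11 13 12)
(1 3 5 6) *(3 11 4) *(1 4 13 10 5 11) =(3 11 13 10 5 6 4) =[0, 1, 2, 11, 3, 6, 4, 7, 8, 9, 5, 13, 12, 10]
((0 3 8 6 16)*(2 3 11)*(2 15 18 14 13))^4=((0 11 15 18 14 13 2 3 8 6 16))^4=(0 14 8 11 13 6 15 2 16 18 3)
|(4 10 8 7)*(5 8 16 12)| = |(4 10 16 12 5 8 7)| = 7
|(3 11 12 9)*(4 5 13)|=12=|(3 11 12 9)(4 5 13)|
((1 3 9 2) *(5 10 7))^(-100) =((1 3 9 2)(5 10 7))^(-100) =(5 7 10)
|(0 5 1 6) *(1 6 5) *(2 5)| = 5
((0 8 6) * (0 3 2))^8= (0 3 8 2 6)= ((0 8 6 3 2))^8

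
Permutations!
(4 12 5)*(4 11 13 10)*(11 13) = (4 12 5 13 10) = [0, 1, 2, 3, 12, 13, 6, 7, 8, 9, 4, 11, 5, 10]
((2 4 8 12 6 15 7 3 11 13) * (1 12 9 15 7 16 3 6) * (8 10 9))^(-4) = ((1 12)(2 4 10 9 15 16 3 11 13)(6 7))^(-4) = (2 16 4 3 10 11 9 13 15)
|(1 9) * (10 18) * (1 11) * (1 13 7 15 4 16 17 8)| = |(1 9 11 13 7 15 4 16 17 8)(10 18)| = 10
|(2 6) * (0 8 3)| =6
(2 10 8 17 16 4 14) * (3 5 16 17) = (17)(2 10 8 3 5 16 4 14) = [0, 1, 10, 5, 14, 16, 6, 7, 3, 9, 8, 11, 12, 13, 2, 15, 4, 17]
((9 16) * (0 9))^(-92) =((0 9 16))^(-92) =(0 9 16)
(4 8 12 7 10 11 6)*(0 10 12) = [10, 1, 2, 3, 8, 5, 4, 12, 0, 9, 11, 6, 7] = (0 10 11 6 4 8)(7 12)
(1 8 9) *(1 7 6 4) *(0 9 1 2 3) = [9, 8, 3, 0, 2, 5, 4, 6, 1, 7] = (0 9 7 6 4 2 3)(1 8)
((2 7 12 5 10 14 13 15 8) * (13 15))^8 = ((2 7 12 5 10 14 15 8))^8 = (15)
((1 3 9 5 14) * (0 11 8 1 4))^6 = (0 5 1)(3 11 14)(4 9 8)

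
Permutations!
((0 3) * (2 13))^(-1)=(0 3)(2 13)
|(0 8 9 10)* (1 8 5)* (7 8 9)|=10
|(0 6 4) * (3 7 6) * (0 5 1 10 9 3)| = 8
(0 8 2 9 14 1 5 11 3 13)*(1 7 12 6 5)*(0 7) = (0 8 2 9 14)(3 13 7 12 6 5 11) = [8, 1, 9, 13, 4, 11, 5, 12, 2, 14, 10, 3, 6, 7, 0]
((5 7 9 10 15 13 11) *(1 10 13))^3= (15)(5 13 7 11 9)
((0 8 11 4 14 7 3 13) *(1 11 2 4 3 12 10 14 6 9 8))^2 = (0 11 13 1 3)(2 6 8 4 9)(7 10)(12 14)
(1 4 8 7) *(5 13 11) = (1 4 8 7)(5 13 11) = [0, 4, 2, 3, 8, 13, 6, 1, 7, 9, 10, 5, 12, 11]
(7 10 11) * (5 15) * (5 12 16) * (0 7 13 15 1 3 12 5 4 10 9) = (0 7 9)(1 3 12 16 4 10 11 13 15 5) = [7, 3, 2, 12, 10, 1, 6, 9, 8, 0, 11, 13, 16, 15, 14, 5, 4]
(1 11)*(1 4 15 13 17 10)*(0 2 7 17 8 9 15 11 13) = [2, 13, 7, 3, 11, 5, 6, 17, 9, 15, 1, 4, 12, 8, 14, 0, 16, 10] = (0 2 7 17 10 1 13 8 9 15)(4 11)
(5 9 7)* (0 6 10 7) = [6, 1, 2, 3, 4, 9, 10, 5, 8, 0, 7] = (0 6 10 7 5 9)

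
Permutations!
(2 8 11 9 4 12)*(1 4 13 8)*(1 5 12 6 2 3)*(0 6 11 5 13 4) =[6, 0, 13, 1, 11, 12, 2, 7, 5, 4, 10, 9, 3, 8] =(0 6 2 13 8 5 12 3 1)(4 11 9)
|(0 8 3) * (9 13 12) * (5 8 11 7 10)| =21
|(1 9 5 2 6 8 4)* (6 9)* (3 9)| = |(1 6 8 4)(2 3 9 5)| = 4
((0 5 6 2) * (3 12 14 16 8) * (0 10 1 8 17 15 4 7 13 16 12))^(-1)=((0 5 6 2 10 1 8 3)(4 7 13 16 17 15)(12 14))^(-1)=(0 3 8 1 10 2 6 5)(4 15 17 16 13 7)(12 14)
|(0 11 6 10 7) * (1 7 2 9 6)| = 4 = |(0 11 1 7)(2 9 6 10)|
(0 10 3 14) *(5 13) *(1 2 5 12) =[10, 2, 5, 14, 4, 13, 6, 7, 8, 9, 3, 11, 1, 12, 0] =(0 10 3 14)(1 2 5 13 12)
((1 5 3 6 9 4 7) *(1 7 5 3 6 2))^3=((1 3 2)(4 5 6 9))^3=(4 9 6 5)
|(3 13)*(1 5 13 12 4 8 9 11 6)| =|(1 5 13 3 12 4 8 9 11 6)| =10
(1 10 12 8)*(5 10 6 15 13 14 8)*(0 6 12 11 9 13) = (0 6 15)(1 12 5 10 11 9 13 14 8) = [6, 12, 2, 3, 4, 10, 15, 7, 1, 13, 11, 9, 5, 14, 8, 0]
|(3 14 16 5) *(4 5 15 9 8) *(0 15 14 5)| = 10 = |(0 15 9 8 4)(3 5)(14 16)|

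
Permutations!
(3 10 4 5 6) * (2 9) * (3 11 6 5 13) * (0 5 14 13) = [5, 1, 9, 10, 0, 14, 11, 7, 8, 2, 4, 6, 12, 3, 13] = (0 5 14 13 3 10 4)(2 9)(6 11)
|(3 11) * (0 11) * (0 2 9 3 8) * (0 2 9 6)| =|(0 11 8 2 6)(3 9)| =10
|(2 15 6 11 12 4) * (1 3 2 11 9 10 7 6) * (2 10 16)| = 9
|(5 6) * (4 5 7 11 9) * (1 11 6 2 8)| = 14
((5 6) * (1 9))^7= (1 9)(5 6)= ((1 9)(5 6))^7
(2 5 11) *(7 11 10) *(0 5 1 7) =(0 5 10)(1 7 11 2) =[5, 7, 1, 3, 4, 10, 6, 11, 8, 9, 0, 2]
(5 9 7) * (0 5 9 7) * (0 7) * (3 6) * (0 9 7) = [5, 1, 2, 6, 4, 9, 3, 7, 8, 0] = (0 5 9)(3 6)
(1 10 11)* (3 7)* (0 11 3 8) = (0 11 1 10 3 7 8) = [11, 10, 2, 7, 4, 5, 6, 8, 0, 9, 3, 1]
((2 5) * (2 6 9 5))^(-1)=((5 6 9))^(-1)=(5 9 6)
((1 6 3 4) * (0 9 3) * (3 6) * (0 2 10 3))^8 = ((0 9 6 2 10 3 4 1))^8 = (10)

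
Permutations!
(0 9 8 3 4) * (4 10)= (0 9 8 3 10 4)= [9, 1, 2, 10, 0, 5, 6, 7, 3, 8, 4]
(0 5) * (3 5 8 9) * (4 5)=(0 8 9 3 4 5)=[8, 1, 2, 4, 5, 0, 6, 7, 9, 3]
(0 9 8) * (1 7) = (0 9 8)(1 7) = [9, 7, 2, 3, 4, 5, 6, 1, 0, 8]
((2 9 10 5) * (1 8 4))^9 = (2 9 10 5)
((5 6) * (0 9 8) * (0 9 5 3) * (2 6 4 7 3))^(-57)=(0 7 5 3 4)(2 6)(8 9)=((0 5 4 7 3)(2 6)(8 9))^(-57)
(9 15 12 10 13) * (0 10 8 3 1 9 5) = (0 10 13 5)(1 9 15 12 8 3) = [10, 9, 2, 1, 4, 0, 6, 7, 3, 15, 13, 11, 8, 5, 14, 12]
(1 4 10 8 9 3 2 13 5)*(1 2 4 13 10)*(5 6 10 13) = (1 5 2 13 6 10 8 9 3 4) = [0, 5, 13, 4, 1, 2, 10, 7, 9, 3, 8, 11, 12, 6]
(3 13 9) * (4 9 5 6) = (3 13 5 6 4 9) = [0, 1, 2, 13, 9, 6, 4, 7, 8, 3, 10, 11, 12, 5]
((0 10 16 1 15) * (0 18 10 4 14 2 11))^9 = (0 11 2 14 4)(1 16 10 18 15)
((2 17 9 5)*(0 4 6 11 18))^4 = (0 18 11 6 4)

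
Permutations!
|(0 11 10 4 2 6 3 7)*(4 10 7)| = |(0 11 7)(2 6 3 4)| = 12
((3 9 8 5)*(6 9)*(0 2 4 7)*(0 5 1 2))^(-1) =(1 8 9 6 3 5 7 4 2)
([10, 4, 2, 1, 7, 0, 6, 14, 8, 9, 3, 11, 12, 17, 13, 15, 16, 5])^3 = [1, 14, 2, 7, 13, 3, 6, 17, 8, 9, 4, 11, 12, 0, 5, 15, 16, 10]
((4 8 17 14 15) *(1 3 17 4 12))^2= (1 17 15)(3 14 12)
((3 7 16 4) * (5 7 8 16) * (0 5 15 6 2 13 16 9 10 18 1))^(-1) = ((0 5 7 15 6 2 13 16 4 3 8 9 10 18 1))^(-1) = (0 1 18 10 9 8 3 4 16 13 2 6 15 7 5)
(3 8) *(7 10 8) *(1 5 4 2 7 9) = (1 5 4 2 7 10 8 3 9) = [0, 5, 7, 9, 2, 4, 6, 10, 3, 1, 8]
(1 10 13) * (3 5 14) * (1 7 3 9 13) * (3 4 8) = (1 10)(3 5 14 9 13 7 4 8) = [0, 10, 2, 5, 8, 14, 6, 4, 3, 13, 1, 11, 12, 7, 9]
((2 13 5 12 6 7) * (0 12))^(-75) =(0 6 2 5 12 7 13)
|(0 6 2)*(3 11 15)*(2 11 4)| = 7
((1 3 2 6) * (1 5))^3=((1 3 2 6 5))^3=(1 6 3 5 2)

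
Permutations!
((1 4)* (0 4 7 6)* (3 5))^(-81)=(0 6 7 1 4)(3 5)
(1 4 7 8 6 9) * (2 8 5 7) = (1 4 2 8 6 9)(5 7) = [0, 4, 8, 3, 2, 7, 9, 5, 6, 1]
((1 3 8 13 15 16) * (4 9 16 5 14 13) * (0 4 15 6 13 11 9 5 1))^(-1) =(0 16 9 11 14 5 4)(1 15 8 3)(6 13)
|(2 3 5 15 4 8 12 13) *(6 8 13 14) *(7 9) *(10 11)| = |(2 3 5 15 4 13)(6 8 12 14)(7 9)(10 11)| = 12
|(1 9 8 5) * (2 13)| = 4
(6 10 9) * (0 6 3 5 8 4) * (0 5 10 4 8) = (0 6 4 5)(3 10 9) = [6, 1, 2, 10, 5, 0, 4, 7, 8, 3, 9]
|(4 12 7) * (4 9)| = |(4 12 7 9)| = 4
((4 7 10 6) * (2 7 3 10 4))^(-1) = (2 6 10 3 4 7)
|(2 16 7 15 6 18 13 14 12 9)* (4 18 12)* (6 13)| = |(2 16 7 15 13 14 4 18 6 12 9)| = 11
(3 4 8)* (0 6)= (0 6)(3 4 8)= [6, 1, 2, 4, 8, 5, 0, 7, 3]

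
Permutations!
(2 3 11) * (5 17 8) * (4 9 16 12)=(2 3 11)(4 9 16 12)(5 17 8)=[0, 1, 3, 11, 9, 17, 6, 7, 5, 16, 10, 2, 4, 13, 14, 15, 12, 8]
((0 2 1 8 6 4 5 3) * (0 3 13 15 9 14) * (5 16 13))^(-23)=(0 14 9 15 13 16 4 6 8 1 2)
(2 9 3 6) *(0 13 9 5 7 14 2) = (0 13 9 3 6)(2 5 7 14) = [13, 1, 5, 6, 4, 7, 0, 14, 8, 3, 10, 11, 12, 9, 2]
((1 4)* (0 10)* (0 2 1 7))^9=((0 10 2 1 4 7))^9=(0 1)(2 7)(4 10)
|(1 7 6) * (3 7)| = 4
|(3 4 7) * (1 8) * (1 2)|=|(1 8 2)(3 4 7)|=3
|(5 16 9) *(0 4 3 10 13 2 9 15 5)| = 21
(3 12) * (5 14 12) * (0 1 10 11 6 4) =(0 1 10 11 6 4)(3 5 14 12) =[1, 10, 2, 5, 0, 14, 4, 7, 8, 9, 11, 6, 3, 13, 12]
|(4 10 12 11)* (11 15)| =5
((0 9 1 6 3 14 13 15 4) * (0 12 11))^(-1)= (0 11 12 4 15 13 14 3 6 1 9)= ((0 9 1 6 3 14 13 15 4 12 11))^(-1)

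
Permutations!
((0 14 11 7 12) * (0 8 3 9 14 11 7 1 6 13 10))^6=(14)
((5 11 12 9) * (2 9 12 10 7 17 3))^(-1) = (2 3 17 7 10 11 5 9)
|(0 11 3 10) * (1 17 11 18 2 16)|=9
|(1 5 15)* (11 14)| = |(1 5 15)(11 14)| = 6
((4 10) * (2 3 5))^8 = (10)(2 5 3)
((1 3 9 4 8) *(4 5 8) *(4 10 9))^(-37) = (1 5 10 3 8 9 4)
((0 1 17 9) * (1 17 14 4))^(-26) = ((0 17 9)(1 14 4))^(-26) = (0 17 9)(1 14 4)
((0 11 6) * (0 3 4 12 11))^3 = ((3 4 12 11 6))^3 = (3 11 4 6 12)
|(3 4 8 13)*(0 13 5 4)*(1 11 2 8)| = |(0 13 3)(1 11 2 8 5 4)| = 6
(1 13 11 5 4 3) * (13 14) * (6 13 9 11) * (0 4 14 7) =(0 4 3 1 7)(5 14 9 11)(6 13) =[4, 7, 2, 1, 3, 14, 13, 0, 8, 11, 10, 5, 12, 6, 9]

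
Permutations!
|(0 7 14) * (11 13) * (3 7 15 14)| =|(0 15 14)(3 7)(11 13)| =6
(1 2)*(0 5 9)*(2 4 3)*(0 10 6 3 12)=(0 5 9 10 6 3 2 1 4 12)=[5, 4, 1, 2, 12, 9, 3, 7, 8, 10, 6, 11, 0]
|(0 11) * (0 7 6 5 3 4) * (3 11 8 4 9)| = 12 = |(0 8 4)(3 9)(5 11 7 6)|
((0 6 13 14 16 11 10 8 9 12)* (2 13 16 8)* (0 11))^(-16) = ((0 6 16)(2 13 14 8 9 12 11 10))^(-16) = (0 16 6)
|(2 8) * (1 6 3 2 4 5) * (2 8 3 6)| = 6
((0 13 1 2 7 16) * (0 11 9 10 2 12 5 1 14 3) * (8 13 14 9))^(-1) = ((0 14 3)(1 12 5)(2 7 16 11 8 13 9 10))^(-1) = (0 3 14)(1 5 12)(2 10 9 13 8 11 16 7)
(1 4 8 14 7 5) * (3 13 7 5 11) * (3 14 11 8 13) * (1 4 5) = [0, 5, 2, 3, 13, 4, 6, 8, 11, 9, 10, 14, 12, 7, 1] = (1 5 4 13 7 8 11 14)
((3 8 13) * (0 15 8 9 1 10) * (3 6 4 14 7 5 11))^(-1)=(0 10 1 9 3 11 5 7 14 4 6 13 8 15)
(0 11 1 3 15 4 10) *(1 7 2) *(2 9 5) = (0 11 7 9 5 2 1 3 15 4 10) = [11, 3, 1, 15, 10, 2, 6, 9, 8, 5, 0, 7, 12, 13, 14, 4]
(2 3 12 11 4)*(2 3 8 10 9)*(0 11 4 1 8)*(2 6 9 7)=(0 11 1 8 10 7 2)(3 12 4)(6 9)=[11, 8, 0, 12, 3, 5, 9, 2, 10, 6, 7, 1, 4]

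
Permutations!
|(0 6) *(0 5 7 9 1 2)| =|(0 6 5 7 9 1 2)| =7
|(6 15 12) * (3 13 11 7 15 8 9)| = |(3 13 11 7 15 12 6 8 9)| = 9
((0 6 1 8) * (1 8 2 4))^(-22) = ((0 6 8)(1 2 4))^(-22) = (0 8 6)(1 4 2)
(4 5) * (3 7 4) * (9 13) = (3 7 4 5)(9 13) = [0, 1, 2, 7, 5, 3, 6, 4, 8, 13, 10, 11, 12, 9]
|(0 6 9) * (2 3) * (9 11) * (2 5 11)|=7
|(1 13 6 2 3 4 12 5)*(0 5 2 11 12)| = 10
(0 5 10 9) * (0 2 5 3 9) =[3, 1, 5, 9, 4, 10, 6, 7, 8, 2, 0] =(0 3 9 2 5 10)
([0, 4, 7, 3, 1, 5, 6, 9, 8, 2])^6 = (9)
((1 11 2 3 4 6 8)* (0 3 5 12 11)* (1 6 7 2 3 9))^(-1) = ((0 9 1)(2 5 12 11 3 4 7)(6 8))^(-1) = (0 1 9)(2 7 4 3 11 12 5)(6 8)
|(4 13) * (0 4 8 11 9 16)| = |(0 4 13 8 11 9 16)| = 7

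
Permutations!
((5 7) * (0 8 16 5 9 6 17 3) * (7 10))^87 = (0 6 10 8 17 7 16 3 9 5)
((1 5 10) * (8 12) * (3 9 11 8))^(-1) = (1 10 5)(3 12 8 11 9)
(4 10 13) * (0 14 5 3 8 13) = (0 14 5 3 8 13 4 10) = [14, 1, 2, 8, 10, 3, 6, 7, 13, 9, 0, 11, 12, 4, 5]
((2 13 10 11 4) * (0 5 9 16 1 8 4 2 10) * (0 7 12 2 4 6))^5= ((0 5 9 16 1 8 6)(2 13 7 12)(4 10 11))^5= (0 8 16 5 6 1 9)(2 13 7 12)(4 11 10)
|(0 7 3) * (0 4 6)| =|(0 7 3 4 6)| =5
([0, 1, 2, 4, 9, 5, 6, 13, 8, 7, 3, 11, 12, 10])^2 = (3 9 13)(4 7 10)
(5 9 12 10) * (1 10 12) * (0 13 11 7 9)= [13, 10, 2, 3, 4, 0, 6, 9, 8, 1, 5, 7, 12, 11]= (0 13 11 7 9 1 10 5)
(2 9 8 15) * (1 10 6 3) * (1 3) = (1 10 6)(2 9 8 15) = [0, 10, 9, 3, 4, 5, 1, 7, 15, 8, 6, 11, 12, 13, 14, 2]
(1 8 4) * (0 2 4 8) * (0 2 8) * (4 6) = (0 8)(1 2 6 4) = [8, 2, 6, 3, 1, 5, 4, 7, 0]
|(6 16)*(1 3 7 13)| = 4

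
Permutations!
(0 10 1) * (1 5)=[10, 0, 2, 3, 4, 1, 6, 7, 8, 9, 5]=(0 10 5 1)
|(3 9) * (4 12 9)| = 4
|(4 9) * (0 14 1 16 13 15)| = |(0 14 1 16 13 15)(4 9)| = 6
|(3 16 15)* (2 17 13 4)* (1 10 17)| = 6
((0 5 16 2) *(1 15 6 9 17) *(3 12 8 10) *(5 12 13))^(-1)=(0 2 16 5 13 3 10 8 12)(1 17 9 6 15)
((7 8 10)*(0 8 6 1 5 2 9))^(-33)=((0 8 10 7 6 1 5 2 9))^(-33)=(0 7 5)(1 9 10)(2 8 6)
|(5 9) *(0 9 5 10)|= 3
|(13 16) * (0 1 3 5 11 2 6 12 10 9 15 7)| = 12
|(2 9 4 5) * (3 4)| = 5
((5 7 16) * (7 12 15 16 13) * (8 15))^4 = (5 16 15 8 12)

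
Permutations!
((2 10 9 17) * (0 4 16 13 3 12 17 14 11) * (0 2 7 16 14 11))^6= ((0 4 14)(2 10 9 11)(3 12 17 7 16 13))^6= (17)(2 9)(10 11)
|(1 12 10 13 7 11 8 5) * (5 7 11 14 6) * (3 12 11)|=28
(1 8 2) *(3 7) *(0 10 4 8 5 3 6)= (0 10 4 8 2 1 5 3 7 6)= [10, 5, 1, 7, 8, 3, 0, 6, 2, 9, 4]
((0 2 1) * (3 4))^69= (3 4)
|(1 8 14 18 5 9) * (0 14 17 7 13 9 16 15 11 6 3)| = 18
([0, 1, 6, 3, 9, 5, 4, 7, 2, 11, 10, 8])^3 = [0, 1, 9, 3, 8, 5, 11, 7, 4, 2, 10, 6]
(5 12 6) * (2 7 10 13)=(2 7 10 13)(5 12 6)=[0, 1, 7, 3, 4, 12, 5, 10, 8, 9, 13, 11, 6, 2]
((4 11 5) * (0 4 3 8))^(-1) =(0 8 3 5 11 4)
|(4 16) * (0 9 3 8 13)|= 10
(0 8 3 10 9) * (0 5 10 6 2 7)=[8, 1, 7, 6, 4, 10, 2, 0, 3, 5, 9]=(0 8 3 6 2 7)(5 10 9)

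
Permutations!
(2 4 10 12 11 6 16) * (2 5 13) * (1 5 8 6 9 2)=(1 5 13)(2 4 10 12 11 9)(6 16 8)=[0, 5, 4, 3, 10, 13, 16, 7, 6, 2, 12, 9, 11, 1, 14, 15, 8]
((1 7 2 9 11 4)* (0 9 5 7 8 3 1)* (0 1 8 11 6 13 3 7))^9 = ((0 9 6 13 3 8 7 2 5)(1 11 4))^9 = (13)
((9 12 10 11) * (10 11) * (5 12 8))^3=((5 12 11 9 8))^3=(5 9 12 8 11)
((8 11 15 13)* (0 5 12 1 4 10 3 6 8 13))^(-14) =(0 8 10 12 15 6 4 5 11 3 1)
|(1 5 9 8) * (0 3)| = 4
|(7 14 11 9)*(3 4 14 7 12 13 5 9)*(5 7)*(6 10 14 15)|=|(3 4 15 6 10 14 11)(5 9 12 13 7)|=35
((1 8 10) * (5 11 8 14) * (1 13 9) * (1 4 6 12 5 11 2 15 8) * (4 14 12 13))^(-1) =((1 12 5 2 15 8 10 4 6 13 9 14 11))^(-1) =(1 11 14 9 13 6 4 10 8 15 2 5 12)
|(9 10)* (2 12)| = 2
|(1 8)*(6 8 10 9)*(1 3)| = 6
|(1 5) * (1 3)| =|(1 5 3)| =3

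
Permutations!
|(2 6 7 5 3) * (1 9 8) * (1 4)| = 20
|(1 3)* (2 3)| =|(1 2 3)| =3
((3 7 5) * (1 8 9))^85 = ((1 8 9)(3 7 5))^85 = (1 8 9)(3 7 5)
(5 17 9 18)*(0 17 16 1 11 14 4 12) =[17, 11, 2, 3, 12, 16, 6, 7, 8, 18, 10, 14, 0, 13, 4, 15, 1, 9, 5] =(0 17 9 18 5 16 1 11 14 4 12)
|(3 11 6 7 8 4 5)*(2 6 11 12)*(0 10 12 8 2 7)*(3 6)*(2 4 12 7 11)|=|(0 10 7 4 5 6)(2 3 8 12 11)|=30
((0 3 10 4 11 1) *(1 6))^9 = ((0 3 10 4 11 6 1))^9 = (0 10 11 1 3 4 6)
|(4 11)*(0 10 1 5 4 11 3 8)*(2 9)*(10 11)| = 8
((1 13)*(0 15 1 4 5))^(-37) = ((0 15 1 13 4 5))^(-37) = (0 5 4 13 1 15)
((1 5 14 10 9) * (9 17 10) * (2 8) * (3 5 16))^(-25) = ((1 16 3 5 14 9)(2 8)(10 17))^(-25) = (1 9 14 5 3 16)(2 8)(10 17)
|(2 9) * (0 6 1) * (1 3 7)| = 10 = |(0 6 3 7 1)(2 9)|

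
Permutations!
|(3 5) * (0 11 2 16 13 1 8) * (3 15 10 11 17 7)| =13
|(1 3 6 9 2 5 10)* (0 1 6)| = |(0 1 3)(2 5 10 6 9)| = 15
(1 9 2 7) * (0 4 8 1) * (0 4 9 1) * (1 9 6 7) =[6, 9, 1, 3, 8, 5, 7, 4, 0, 2] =(0 6 7 4 8)(1 9 2)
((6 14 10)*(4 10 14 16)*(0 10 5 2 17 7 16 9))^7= ((0 10 6 9)(2 17 7 16 4 5))^7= (0 9 6 10)(2 17 7 16 4 5)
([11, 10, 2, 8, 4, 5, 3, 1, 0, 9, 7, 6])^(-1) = [8, 7, 2, 6, 4, 5, 11, 10, 3, 9, 1, 0]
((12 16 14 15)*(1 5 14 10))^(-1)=(1 10 16 12 15 14 5)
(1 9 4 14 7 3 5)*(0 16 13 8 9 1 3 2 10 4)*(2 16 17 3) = (0 17 3 5 2 10 4 14 7 16 13 8 9) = [17, 1, 10, 5, 14, 2, 6, 16, 9, 0, 4, 11, 12, 8, 7, 15, 13, 3]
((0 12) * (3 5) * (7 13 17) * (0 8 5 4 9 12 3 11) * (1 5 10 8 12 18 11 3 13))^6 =((0 13 17 7 1 5 3 4 9 18 11)(8 10))^6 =(0 3 13 4 17 9 7 18 1 11 5)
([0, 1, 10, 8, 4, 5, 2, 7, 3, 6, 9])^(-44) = [0, 1, 2, 3, 4, 5, 6, 7, 8, 9, 10]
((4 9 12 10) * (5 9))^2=((4 5 9 12 10))^2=(4 9 10 5 12)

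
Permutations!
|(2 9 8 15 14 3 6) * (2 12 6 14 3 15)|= 6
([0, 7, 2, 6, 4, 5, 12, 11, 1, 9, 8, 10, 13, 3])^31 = (1 7 11 10 8)(3 13 12 6)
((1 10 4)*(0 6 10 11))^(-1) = (0 11 1 4 10 6)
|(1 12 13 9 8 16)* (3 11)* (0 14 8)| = |(0 14 8 16 1 12 13 9)(3 11)| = 8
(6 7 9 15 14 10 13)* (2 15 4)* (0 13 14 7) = (0 13 6)(2 15 7 9 4)(10 14) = [13, 1, 15, 3, 2, 5, 0, 9, 8, 4, 14, 11, 12, 6, 10, 7]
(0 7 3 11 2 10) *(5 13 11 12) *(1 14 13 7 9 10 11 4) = [9, 14, 11, 12, 1, 7, 6, 3, 8, 10, 0, 2, 5, 4, 13] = (0 9 10)(1 14 13 4)(2 11)(3 12 5 7)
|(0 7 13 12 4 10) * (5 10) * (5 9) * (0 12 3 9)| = 9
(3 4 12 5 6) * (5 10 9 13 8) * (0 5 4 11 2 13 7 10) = (0 5 6 3 11 2 13 8 4 12)(7 10 9) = [5, 1, 13, 11, 12, 6, 3, 10, 4, 7, 9, 2, 0, 8]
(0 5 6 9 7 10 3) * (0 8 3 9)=[5, 1, 2, 8, 4, 6, 0, 10, 3, 7, 9]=(0 5 6)(3 8)(7 10 9)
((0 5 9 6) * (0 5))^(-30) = (9) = ((5 9 6))^(-30)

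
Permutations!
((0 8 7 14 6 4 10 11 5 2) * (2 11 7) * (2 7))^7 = ((0 8 7 14 6 4 10 2)(5 11))^7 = (0 2 10 4 6 14 7 8)(5 11)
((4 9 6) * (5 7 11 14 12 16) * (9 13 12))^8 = ((4 13 12 16 5 7 11 14 9 6))^8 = (4 9 11 5 12)(6 14 7 16 13)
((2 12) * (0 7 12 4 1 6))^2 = ((0 7 12 2 4 1 6))^2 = (0 12 4 6 7 2 1)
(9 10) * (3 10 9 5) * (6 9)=(3 10 5)(6 9)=[0, 1, 2, 10, 4, 3, 9, 7, 8, 6, 5]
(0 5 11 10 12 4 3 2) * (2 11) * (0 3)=(0 5 2 3 11 10 12 4)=[5, 1, 3, 11, 0, 2, 6, 7, 8, 9, 12, 10, 4]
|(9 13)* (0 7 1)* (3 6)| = |(0 7 1)(3 6)(9 13)| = 6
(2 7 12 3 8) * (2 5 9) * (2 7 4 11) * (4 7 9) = (2 7 12 3 8 5 4 11) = [0, 1, 7, 8, 11, 4, 6, 12, 5, 9, 10, 2, 3]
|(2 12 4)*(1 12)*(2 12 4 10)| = 5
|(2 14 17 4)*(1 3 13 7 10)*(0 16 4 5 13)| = 12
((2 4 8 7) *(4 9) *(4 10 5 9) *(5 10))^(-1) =((10)(2 4 8 7)(5 9))^(-1) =(10)(2 7 8 4)(5 9)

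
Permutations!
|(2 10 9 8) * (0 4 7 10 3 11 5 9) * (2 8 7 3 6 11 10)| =|(0 4 3 10)(2 6 11 5 9 7)| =12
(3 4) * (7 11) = [0, 1, 2, 4, 3, 5, 6, 11, 8, 9, 10, 7] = (3 4)(7 11)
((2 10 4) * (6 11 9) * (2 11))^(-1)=(2 6 9 11 4 10)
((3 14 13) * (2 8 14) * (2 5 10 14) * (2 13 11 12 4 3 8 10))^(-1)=((2 10 14 11 12 4 3 5)(8 13))^(-1)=(2 5 3 4 12 11 14 10)(8 13)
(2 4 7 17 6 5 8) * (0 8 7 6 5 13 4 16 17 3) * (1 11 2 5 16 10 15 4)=(0 8 5 7 3)(1 11 2 10 15 4 6 13)(16 17)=[8, 11, 10, 0, 6, 7, 13, 3, 5, 9, 15, 2, 12, 1, 14, 4, 17, 16]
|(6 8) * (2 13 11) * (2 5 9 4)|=6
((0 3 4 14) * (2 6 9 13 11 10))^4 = ((0 3 4 14)(2 6 9 13 11 10))^4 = (14)(2 11 9)(6 10 13)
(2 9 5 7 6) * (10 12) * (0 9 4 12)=(0 9 5 7 6 2 4 12 10)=[9, 1, 4, 3, 12, 7, 2, 6, 8, 5, 0, 11, 10]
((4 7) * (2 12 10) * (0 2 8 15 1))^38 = ((0 2 12 10 8 15 1)(4 7))^38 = (0 10 1 12 15 2 8)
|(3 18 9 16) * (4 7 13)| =12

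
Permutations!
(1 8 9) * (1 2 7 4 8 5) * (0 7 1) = (0 7 4 8 9 2 1 5) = [7, 5, 1, 3, 8, 0, 6, 4, 9, 2]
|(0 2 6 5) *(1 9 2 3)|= |(0 3 1 9 2 6 5)|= 7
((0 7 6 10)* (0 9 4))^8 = (0 6 9)(4 7 10)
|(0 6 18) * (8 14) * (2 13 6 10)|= 6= |(0 10 2 13 6 18)(8 14)|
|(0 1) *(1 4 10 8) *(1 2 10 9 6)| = |(0 4 9 6 1)(2 10 8)| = 15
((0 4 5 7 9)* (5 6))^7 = (0 4 6 5 7 9)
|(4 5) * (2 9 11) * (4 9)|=5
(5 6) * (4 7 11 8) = [0, 1, 2, 3, 7, 6, 5, 11, 4, 9, 10, 8] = (4 7 11 8)(5 6)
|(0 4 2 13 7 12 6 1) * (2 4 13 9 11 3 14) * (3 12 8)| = 12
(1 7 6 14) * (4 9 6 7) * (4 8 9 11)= (1 8 9 6 14)(4 11)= [0, 8, 2, 3, 11, 5, 14, 7, 9, 6, 10, 4, 12, 13, 1]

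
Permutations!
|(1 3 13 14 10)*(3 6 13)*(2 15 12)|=15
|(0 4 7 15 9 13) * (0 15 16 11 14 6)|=|(0 4 7 16 11 14 6)(9 13 15)|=21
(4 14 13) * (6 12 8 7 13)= (4 14 6 12 8 7 13)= [0, 1, 2, 3, 14, 5, 12, 13, 7, 9, 10, 11, 8, 4, 6]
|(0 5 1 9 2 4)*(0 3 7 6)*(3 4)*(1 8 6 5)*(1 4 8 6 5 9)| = |(0 4 8 5 6)(2 3 7 9)| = 20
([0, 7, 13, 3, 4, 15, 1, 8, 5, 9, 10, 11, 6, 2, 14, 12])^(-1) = [0, 6, 13, 3, 4, 8, 12, 1, 7, 9, 10, 11, 15, 2, 14, 5]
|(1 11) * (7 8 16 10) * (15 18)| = |(1 11)(7 8 16 10)(15 18)| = 4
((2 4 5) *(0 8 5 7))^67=((0 8 5 2 4 7))^67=(0 8 5 2 4 7)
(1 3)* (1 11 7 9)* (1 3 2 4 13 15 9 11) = (1 2 4 13 15 9 3)(7 11) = [0, 2, 4, 1, 13, 5, 6, 11, 8, 3, 10, 7, 12, 15, 14, 9]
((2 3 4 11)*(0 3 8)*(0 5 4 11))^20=(0 4 5 8 2 11 3)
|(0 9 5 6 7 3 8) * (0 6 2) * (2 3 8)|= 15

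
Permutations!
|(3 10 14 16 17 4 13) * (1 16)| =8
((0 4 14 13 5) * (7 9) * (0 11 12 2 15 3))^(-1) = (0 3 15 2 12 11 5 13 14 4)(7 9)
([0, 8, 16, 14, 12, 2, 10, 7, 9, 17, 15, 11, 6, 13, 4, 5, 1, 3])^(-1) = [0, 16, 5, 17, 14, 15, 12, 7, 1, 8, 6, 11, 4, 13, 3, 10, 2, 9]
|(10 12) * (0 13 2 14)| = 4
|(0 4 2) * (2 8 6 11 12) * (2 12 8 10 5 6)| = |(12)(0 4 10 5 6 11 8 2)| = 8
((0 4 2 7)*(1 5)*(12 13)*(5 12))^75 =(0 7 2 4)(1 5 13 12)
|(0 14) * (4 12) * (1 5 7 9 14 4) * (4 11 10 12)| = 9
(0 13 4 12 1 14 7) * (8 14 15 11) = (0 13 4 12 1 15 11 8 14 7) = [13, 15, 2, 3, 12, 5, 6, 0, 14, 9, 10, 8, 1, 4, 7, 11]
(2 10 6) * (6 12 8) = (2 10 12 8 6) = [0, 1, 10, 3, 4, 5, 2, 7, 6, 9, 12, 11, 8]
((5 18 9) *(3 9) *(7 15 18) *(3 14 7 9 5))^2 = ((3 5 9)(7 15 18 14))^2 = (3 9 5)(7 18)(14 15)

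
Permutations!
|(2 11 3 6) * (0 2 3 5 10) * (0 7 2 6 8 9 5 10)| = 12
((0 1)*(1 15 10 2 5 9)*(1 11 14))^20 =(0 10 5 11 1 15 2 9 14)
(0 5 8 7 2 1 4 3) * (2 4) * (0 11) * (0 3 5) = (1 2)(3 11)(4 5 8 7) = [0, 2, 1, 11, 5, 8, 6, 4, 7, 9, 10, 3]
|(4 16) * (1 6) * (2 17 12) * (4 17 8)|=6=|(1 6)(2 8 4 16 17 12)|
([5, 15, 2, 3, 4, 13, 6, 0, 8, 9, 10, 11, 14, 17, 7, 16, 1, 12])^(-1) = [7, 16, 2, 3, 4, 0, 6, 14, 8, 9, 10, 11, 17, 5, 12, 1, 15, 13]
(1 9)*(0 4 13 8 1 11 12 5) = (0 4 13 8 1 9 11 12 5) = [4, 9, 2, 3, 13, 0, 6, 7, 1, 11, 10, 12, 5, 8]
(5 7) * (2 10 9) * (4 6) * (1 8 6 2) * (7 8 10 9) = (1 10 7 5 8 6 4 2 9) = [0, 10, 9, 3, 2, 8, 4, 5, 6, 1, 7]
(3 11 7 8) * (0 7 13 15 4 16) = (0 7 8 3 11 13 15 4 16) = [7, 1, 2, 11, 16, 5, 6, 8, 3, 9, 10, 13, 12, 15, 14, 4, 0]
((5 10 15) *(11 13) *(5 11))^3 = (5 11 10 13 15)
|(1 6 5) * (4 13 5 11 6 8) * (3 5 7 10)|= 8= |(1 8 4 13 7 10 3 5)(6 11)|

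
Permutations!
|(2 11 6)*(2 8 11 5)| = 6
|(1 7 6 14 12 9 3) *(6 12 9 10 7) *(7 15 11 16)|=|(1 6 14 9 3)(7 12 10 15 11 16)|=30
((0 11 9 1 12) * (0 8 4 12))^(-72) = (12)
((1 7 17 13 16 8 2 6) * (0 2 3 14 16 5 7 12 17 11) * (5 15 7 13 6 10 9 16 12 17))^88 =((0 2 10 9 16 8 3 14 12 5 13 15 7 11)(1 17 6))^88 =(0 16 12 7 10 3 13)(1 17 6)(2 8 5 11 9 14 15)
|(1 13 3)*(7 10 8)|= 3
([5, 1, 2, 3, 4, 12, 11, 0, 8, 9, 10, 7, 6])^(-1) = (0 7 11 6 12 5)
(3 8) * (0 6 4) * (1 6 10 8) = (0 10 8 3 1 6 4) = [10, 6, 2, 1, 0, 5, 4, 7, 3, 9, 8]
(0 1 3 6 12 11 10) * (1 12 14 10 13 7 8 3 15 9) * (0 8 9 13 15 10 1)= (0 12 11 15 13 7 9)(1 10 8 3 6 14)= [12, 10, 2, 6, 4, 5, 14, 9, 3, 0, 8, 15, 11, 7, 1, 13]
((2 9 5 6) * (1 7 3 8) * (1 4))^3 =((1 7 3 8 4)(2 9 5 6))^3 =(1 8 7 4 3)(2 6 5 9)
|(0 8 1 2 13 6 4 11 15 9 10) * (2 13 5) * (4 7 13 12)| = |(0 8 1 12 4 11 15 9 10)(2 5)(6 7 13)| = 18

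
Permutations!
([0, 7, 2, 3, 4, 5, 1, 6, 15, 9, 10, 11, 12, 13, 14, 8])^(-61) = [0, 6, 2, 3, 4, 5, 7, 1, 15, 9, 10, 11, 12, 13, 14, 8]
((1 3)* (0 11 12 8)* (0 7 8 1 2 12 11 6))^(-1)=(0 6)(1 12 2 3)(7 8)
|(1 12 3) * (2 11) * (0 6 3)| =10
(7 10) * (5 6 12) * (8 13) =(5 6 12)(7 10)(8 13) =[0, 1, 2, 3, 4, 6, 12, 10, 13, 9, 7, 11, 5, 8]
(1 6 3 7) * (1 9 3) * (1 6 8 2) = (1 8 2)(3 7 9) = [0, 8, 1, 7, 4, 5, 6, 9, 2, 3]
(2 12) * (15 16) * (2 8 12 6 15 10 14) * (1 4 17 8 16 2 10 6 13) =(1 4 17 8 12 16 6 15 2 13)(10 14) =[0, 4, 13, 3, 17, 5, 15, 7, 12, 9, 14, 11, 16, 1, 10, 2, 6, 8]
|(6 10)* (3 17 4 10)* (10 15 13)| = 7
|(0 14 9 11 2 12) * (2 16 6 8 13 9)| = |(0 14 2 12)(6 8 13 9 11 16)| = 12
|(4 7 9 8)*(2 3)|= |(2 3)(4 7 9 8)|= 4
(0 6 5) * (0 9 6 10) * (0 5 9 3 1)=(0 10 5 3 1)(6 9)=[10, 0, 2, 1, 4, 3, 9, 7, 8, 6, 5]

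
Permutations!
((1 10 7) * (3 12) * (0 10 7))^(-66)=(12)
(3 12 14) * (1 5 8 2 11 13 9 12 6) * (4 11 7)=(1 5 8 2 7 4 11 13 9 12 14 3 6)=[0, 5, 7, 6, 11, 8, 1, 4, 2, 12, 10, 13, 14, 9, 3]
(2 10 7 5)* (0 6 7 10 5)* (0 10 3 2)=(0 6 7 10 3 2 5)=[6, 1, 5, 2, 4, 0, 7, 10, 8, 9, 3]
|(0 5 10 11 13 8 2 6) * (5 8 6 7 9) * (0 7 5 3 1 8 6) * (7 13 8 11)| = 9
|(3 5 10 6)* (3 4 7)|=6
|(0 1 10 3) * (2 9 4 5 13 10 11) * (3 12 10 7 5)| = |(0 1 11 2 9 4 3)(5 13 7)(10 12)| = 42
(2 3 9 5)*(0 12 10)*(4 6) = (0 12 10)(2 3 9 5)(4 6) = [12, 1, 3, 9, 6, 2, 4, 7, 8, 5, 0, 11, 10]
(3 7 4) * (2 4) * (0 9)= (0 9)(2 4 3 7)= [9, 1, 4, 7, 3, 5, 6, 2, 8, 0]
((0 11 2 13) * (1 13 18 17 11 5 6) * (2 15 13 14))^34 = (0 5 6 1 14 2 18 17 11 15 13)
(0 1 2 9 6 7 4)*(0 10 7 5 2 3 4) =(0 1 3 4 10 7)(2 9 6 5) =[1, 3, 9, 4, 10, 2, 5, 0, 8, 6, 7]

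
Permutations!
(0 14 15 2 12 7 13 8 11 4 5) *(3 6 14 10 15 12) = [10, 1, 3, 6, 5, 0, 14, 13, 11, 9, 15, 4, 7, 8, 12, 2] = (0 10 15 2 3 6 14 12 7 13 8 11 4 5)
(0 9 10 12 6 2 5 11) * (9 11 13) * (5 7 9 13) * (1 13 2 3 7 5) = (0 11)(1 13 2 5)(3 7 9 10 12 6) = [11, 13, 5, 7, 4, 1, 3, 9, 8, 10, 12, 0, 6, 2]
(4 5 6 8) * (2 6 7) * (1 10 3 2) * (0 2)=[2, 10, 6, 0, 5, 7, 8, 1, 4, 9, 3]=(0 2 6 8 4 5 7 1 10 3)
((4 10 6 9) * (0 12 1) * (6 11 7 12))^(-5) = ((0 6 9 4 10 11 7 12 1))^(-5) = (0 10 1 4 12 9 7 6 11)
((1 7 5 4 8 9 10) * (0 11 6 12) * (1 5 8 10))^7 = ((0 11 6 12)(1 7 8 9)(4 10 5))^7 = (0 12 6 11)(1 9 8 7)(4 10 5)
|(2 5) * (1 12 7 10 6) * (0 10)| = |(0 10 6 1 12 7)(2 5)| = 6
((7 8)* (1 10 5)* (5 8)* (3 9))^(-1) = (1 5 7 8 10)(3 9) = ((1 10 8 7 5)(3 9))^(-1)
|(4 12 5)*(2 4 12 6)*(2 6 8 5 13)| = |(2 4 8 5 12 13)| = 6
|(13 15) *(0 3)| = 2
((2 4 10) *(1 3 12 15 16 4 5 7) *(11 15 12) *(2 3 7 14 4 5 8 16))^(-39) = ((1 7)(2 8 16 5 14 4 10 3 11 15))^(-39) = (1 7)(2 8 16 5 14 4 10 3 11 15)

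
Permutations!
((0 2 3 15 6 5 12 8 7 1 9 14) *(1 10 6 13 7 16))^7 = ((0 2 3 15 13 7 10 6 5 12 8 16 1 9 14))^7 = (0 6 14 10 9 7 1 13 16 15 8 3 12 2 5)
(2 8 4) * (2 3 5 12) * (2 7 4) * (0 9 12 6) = [9, 1, 8, 5, 3, 6, 0, 4, 2, 12, 10, 11, 7] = (0 9 12 7 4 3 5 6)(2 8)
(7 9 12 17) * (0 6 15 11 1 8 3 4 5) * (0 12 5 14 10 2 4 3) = (0 6 15 11 1 8)(2 4 14 10)(5 12 17 7 9) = [6, 8, 4, 3, 14, 12, 15, 9, 0, 5, 2, 1, 17, 13, 10, 11, 16, 7]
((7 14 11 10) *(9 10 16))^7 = (7 14 11 16 9 10)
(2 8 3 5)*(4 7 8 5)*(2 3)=(2 5 3 4 7 8)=[0, 1, 5, 4, 7, 3, 6, 8, 2]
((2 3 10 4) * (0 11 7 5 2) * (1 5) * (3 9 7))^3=((0 11 3 10 4)(1 5 2 9 7))^3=(0 10 11 4 3)(1 9 5 7 2)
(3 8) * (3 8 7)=(8)(3 7)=[0, 1, 2, 7, 4, 5, 6, 3, 8]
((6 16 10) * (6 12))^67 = (6 12 10 16)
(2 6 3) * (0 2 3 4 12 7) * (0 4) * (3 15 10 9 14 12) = (0 2 6)(3 15 10 9 14 12 7 4) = [2, 1, 6, 15, 3, 5, 0, 4, 8, 14, 9, 11, 7, 13, 12, 10]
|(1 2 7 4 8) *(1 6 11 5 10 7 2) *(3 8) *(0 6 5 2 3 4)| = |(0 6 11 2 3 8 5 10 7)| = 9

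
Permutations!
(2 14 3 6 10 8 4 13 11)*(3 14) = (14)(2 3 6 10 8 4 13 11) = [0, 1, 3, 6, 13, 5, 10, 7, 4, 9, 8, 2, 12, 11, 14]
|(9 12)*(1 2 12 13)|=5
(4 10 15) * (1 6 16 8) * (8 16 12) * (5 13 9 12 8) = (16)(1 6 8)(4 10 15)(5 13 9 12) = [0, 6, 2, 3, 10, 13, 8, 7, 1, 12, 15, 11, 5, 9, 14, 4, 16]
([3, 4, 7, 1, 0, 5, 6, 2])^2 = (7)(0 1)(3 4)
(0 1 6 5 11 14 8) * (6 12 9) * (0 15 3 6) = (0 1 12 9)(3 6 5 11 14 8 15) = [1, 12, 2, 6, 4, 11, 5, 7, 15, 0, 10, 14, 9, 13, 8, 3]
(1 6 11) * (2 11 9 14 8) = (1 6 9 14 8 2 11) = [0, 6, 11, 3, 4, 5, 9, 7, 2, 14, 10, 1, 12, 13, 8]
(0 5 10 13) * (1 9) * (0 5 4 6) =(0 4 6)(1 9)(5 10 13) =[4, 9, 2, 3, 6, 10, 0, 7, 8, 1, 13, 11, 12, 5]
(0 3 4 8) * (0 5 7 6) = (0 3 4 8 5 7 6) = [3, 1, 2, 4, 8, 7, 0, 6, 5]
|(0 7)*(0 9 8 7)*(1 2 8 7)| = 6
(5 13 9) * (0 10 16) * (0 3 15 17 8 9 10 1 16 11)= (0 1 16 3 15 17 8 9 5 13 10 11)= [1, 16, 2, 15, 4, 13, 6, 7, 9, 5, 11, 0, 12, 10, 14, 17, 3, 8]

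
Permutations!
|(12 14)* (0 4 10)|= |(0 4 10)(12 14)|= 6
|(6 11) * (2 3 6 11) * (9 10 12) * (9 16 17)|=|(2 3 6)(9 10 12 16 17)|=15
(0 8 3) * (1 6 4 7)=(0 8 3)(1 6 4 7)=[8, 6, 2, 0, 7, 5, 4, 1, 3]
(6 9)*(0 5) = (0 5)(6 9) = [5, 1, 2, 3, 4, 0, 9, 7, 8, 6]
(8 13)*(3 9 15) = [0, 1, 2, 9, 4, 5, 6, 7, 13, 15, 10, 11, 12, 8, 14, 3] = (3 9 15)(8 13)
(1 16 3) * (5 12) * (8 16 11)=(1 11 8 16 3)(5 12)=[0, 11, 2, 1, 4, 12, 6, 7, 16, 9, 10, 8, 5, 13, 14, 15, 3]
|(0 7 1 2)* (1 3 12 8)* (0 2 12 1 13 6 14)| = |(0 7 3 1 12 8 13 6 14)| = 9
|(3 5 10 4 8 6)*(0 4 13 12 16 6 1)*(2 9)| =28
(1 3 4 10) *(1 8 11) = (1 3 4 10 8 11) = [0, 3, 2, 4, 10, 5, 6, 7, 11, 9, 8, 1]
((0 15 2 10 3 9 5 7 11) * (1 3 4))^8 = ((0 15 2 10 4 1 3 9 5 7 11))^8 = (0 5 1 2 11 9 4 15 7 3 10)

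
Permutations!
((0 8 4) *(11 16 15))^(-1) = (0 4 8)(11 15 16)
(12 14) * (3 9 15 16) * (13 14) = (3 9 15 16)(12 13 14) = [0, 1, 2, 9, 4, 5, 6, 7, 8, 15, 10, 11, 13, 14, 12, 16, 3]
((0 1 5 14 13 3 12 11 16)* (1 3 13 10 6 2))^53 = ((0 3 12 11 16)(1 5 14 10 6 2))^53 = (0 11 3 16 12)(1 2 6 10 14 5)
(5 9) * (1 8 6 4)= (1 8 6 4)(5 9)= [0, 8, 2, 3, 1, 9, 4, 7, 6, 5]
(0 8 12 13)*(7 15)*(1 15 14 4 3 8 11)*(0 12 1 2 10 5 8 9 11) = [0, 15, 10, 9, 3, 8, 6, 14, 1, 11, 5, 2, 13, 12, 4, 7] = (1 15 7 14 4 3 9 11 2 10 5 8)(12 13)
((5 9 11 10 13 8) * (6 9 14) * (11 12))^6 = (5 10 9)(6 8 11)(12 14 13)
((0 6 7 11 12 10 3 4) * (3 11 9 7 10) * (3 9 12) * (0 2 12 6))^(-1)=((2 12 9 7 6 10 11 3 4))^(-1)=(2 4 3 11 10 6 7 9 12)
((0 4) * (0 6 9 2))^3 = (0 9 4 2 6)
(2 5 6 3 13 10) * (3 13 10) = [0, 1, 5, 10, 4, 6, 13, 7, 8, 9, 2, 11, 12, 3] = (2 5 6 13 3 10)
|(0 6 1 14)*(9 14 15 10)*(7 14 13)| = 9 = |(0 6 1 15 10 9 13 7 14)|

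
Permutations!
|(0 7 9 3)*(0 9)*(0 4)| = 6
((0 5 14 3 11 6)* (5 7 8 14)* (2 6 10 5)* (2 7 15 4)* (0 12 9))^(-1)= (0 9 12 6 2 4 15)(3 14 8 7 5 10 11)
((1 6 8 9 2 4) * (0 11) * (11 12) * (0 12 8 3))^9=(0 8 9 2 4 1 6 3)(11 12)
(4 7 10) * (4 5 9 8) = (4 7 10 5 9 8) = [0, 1, 2, 3, 7, 9, 6, 10, 4, 8, 5]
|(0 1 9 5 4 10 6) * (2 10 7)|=9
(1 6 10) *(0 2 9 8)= [2, 6, 9, 3, 4, 5, 10, 7, 0, 8, 1]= (0 2 9 8)(1 6 10)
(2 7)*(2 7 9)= (2 9)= [0, 1, 9, 3, 4, 5, 6, 7, 8, 2]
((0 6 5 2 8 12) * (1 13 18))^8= ((0 6 5 2 8 12)(1 13 18))^8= (0 5 8)(1 18 13)(2 12 6)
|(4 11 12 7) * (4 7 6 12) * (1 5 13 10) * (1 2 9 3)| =14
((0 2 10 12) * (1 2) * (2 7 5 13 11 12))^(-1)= (0 12 11 13 5 7 1)(2 10)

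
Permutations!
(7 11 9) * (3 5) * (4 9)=[0, 1, 2, 5, 9, 3, 6, 11, 8, 7, 10, 4]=(3 5)(4 9 7 11)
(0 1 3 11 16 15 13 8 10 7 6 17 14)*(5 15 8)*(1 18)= (0 18 1 3 11 16 8 10 7 6 17 14)(5 15 13)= [18, 3, 2, 11, 4, 15, 17, 6, 10, 9, 7, 16, 12, 5, 0, 13, 8, 14, 1]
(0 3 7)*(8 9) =(0 3 7)(8 9) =[3, 1, 2, 7, 4, 5, 6, 0, 9, 8]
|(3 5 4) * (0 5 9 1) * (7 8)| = |(0 5 4 3 9 1)(7 8)| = 6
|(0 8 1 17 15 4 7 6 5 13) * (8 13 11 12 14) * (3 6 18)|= 26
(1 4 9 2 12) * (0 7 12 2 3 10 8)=(0 7 12 1 4 9 3 10 8)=[7, 4, 2, 10, 9, 5, 6, 12, 0, 3, 8, 11, 1]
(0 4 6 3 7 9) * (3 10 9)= [4, 1, 2, 7, 6, 5, 10, 3, 8, 0, 9]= (0 4 6 10 9)(3 7)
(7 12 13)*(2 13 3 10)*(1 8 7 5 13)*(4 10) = (1 8 7 12 3 4 10 2)(5 13) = [0, 8, 1, 4, 10, 13, 6, 12, 7, 9, 2, 11, 3, 5]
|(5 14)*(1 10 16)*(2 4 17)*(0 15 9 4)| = |(0 15 9 4 17 2)(1 10 16)(5 14)| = 6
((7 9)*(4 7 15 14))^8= (4 15 7 14 9)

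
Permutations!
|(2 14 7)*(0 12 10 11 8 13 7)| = 9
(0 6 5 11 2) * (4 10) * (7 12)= (0 6 5 11 2)(4 10)(7 12)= [6, 1, 0, 3, 10, 11, 5, 12, 8, 9, 4, 2, 7]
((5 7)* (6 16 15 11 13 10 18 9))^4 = (6 13)(9 11)(10 16)(15 18) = ((5 7)(6 16 15 11 13 10 18 9))^4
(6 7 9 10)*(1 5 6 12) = (1 5 6 7 9 10 12) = [0, 5, 2, 3, 4, 6, 7, 9, 8, 10, 12, 11, 1]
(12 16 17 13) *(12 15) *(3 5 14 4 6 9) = (3 5 14 4 6 9)(12 16 17 13 15) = [0, 1, 2, 5, 6, 14, 9, 7, 8, 3, 10, 11, 16, 15, 4, 12, 17, 13]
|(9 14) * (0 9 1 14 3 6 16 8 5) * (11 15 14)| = 28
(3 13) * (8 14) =[0, 1, 2, 13, 4, 5, 6, 7, 14, 9, 10, 11, 12, 3, 8] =(3 13)(8 14)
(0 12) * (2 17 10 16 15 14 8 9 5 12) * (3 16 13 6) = (0 2 17 10 13 6 3 16 15 14 8 9 5 12) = [2, 1, 17, 16, 4, 12, 3, 7, 9, 5, 13, 11, 0, 6, 8, 14, 15, 10]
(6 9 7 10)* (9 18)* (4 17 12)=(4 17 12)(6 18 9 7 10)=[0, 1, 2, 3, 17, 5, 18, 10, 8, 7, 6, 11, 4, 13, 14, 15, 16, 12, 9]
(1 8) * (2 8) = (1 2 8) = [0, 2, 8, 3, 4, 5, 6, 7, 1]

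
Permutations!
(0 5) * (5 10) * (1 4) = (0 10 5)(1 4) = [10, 4, 2, 3, 1, 0, 6, 7, 8, 9, 5]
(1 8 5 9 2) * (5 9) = (1 8 9 2) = [0, 8, 1, 3, 4, 5, 6, 7, 9, 2]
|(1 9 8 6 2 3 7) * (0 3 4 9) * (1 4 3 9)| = 9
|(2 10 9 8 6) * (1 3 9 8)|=12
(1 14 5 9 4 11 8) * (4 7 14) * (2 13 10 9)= (1 4 11 8)(2 13 10 9 7 14 5)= [0, 4, 13, 3, 11, 2, 6, 14, 1, 7, 9, 8, 12, 10, 5]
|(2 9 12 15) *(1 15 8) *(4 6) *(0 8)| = |(0 8 1 15 2 9 12)(4 6)| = 14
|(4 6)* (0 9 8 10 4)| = 6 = |(0 9 8 10 4 6)|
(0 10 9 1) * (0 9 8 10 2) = (0 2)(1 9)(8 10) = [2, 9, 0, 3, 4, 5, 6, 7, 10, 1, 8]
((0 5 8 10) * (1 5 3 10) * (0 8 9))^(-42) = (10)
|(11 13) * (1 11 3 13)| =2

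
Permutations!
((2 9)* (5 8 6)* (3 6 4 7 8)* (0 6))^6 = (9)(0 5)(3 6)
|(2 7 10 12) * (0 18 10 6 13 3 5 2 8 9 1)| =|(0 18 10 12 8 9 1)(2 7 6 13 3 5)| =42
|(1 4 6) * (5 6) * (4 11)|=5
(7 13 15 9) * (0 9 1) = (0 9 7 13 15 1) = [9, 0, 2, 3, 4, 5, 6, 13, 8, 7, 10, 11, 12, 15, 14, 1]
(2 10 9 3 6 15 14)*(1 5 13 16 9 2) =(1 5 13 16 9 3 6 15 14)(2 10) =[0, 5, 10, 6, 4, 13, 15, 7, 8, 3, 2, 11, 12, 16, 1, 14, 9]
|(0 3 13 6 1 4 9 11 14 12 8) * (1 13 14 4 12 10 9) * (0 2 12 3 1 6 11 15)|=|(0 1 3 14 10 9 15)(2 12 8)(4 6 13 11)|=84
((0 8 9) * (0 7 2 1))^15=((0 8 9 7 2 1))^15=(0 7)(1 9)(2 8)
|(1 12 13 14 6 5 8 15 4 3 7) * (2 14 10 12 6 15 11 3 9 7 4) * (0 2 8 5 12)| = |(0 2 14 15 8 11 3 4 9 7 1 6 12 13 10)| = 15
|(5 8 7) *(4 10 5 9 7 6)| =10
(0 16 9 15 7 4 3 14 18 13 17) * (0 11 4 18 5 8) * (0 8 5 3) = (0 16 9 15 7 18 13 17 11 4)(3 14) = [16, 1, 2, 14, 0, 5, 6, 18, 8, 15, 10, 4, 12, 17, 3, 7, 9, 11, 13]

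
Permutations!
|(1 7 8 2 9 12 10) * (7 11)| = |(1 11 7 8 2 9 12 10)| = 8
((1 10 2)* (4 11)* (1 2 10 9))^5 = (1 9)(4 11)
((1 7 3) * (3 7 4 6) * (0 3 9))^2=((0 3 1 4 6 9))^2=(0 1 6)(3 4 9)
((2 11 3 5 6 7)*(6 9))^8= ((2 11 3 5 9 6 7))^8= (2 11 3 5 9 6 7)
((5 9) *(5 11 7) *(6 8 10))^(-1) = ((5 9 11 7)(6 8 10))^(-1) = (5 7 11 9)(6 10 8)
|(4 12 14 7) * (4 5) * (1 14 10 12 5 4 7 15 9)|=12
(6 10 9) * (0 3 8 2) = (0 3 8 2)(6 10 9) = [3, 1, 0, 8, 4, 5, 10, 7, 2, 6, 9]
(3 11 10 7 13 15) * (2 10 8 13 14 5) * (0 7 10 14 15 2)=(0 7 15 3 11 8 13 2 14 5)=[7, 1, 14, 11, 4, 0, 6, 15, 13, 9, 10, 8, 12, 2, 5, 3]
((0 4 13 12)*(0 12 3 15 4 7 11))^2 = ((0 7 11)(3 15 4 13))^2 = (0 11 7)(3 4)(13 15)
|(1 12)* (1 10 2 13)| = |(1 12 10 2 13)| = 5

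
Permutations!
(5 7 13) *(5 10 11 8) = (5 7 13 10 11 8) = [0, 1, 2, 3, 4, 7, 6, 13, 5, 9, 11, 8, 12, 10]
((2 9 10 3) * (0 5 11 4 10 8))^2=(0 11 10 2 8 5 4 3 9)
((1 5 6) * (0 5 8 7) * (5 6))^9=(0 7 8 1 6)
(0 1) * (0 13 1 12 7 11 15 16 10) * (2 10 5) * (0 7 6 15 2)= (0 12 6 15 16 5)(1 13)(2 10 7 11)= [12, 13, 10, 3, 4, 0, 15, 11, 8, 9, 7, 2, 6, 1, 14, 16, 5]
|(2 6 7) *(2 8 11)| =|(2 6 7 8 11)| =5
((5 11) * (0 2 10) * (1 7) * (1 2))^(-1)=(0 10 2 7 1)(5 11)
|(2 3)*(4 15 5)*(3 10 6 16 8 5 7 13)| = |(2 10 6 16 8 5 4 15 7 13 3)| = 11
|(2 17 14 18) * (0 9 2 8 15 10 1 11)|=|(0 9 2 17 14 18 8 15 10 1 11)|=11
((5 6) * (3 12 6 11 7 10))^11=(3 11 12 7 6 10 5)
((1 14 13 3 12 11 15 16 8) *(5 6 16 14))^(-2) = (1 16 5 8 6)(3 14 11)(12 13 15)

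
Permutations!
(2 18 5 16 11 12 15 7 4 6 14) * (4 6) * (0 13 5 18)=(18)(0 13 5 16 11 12 15 7 6 14 2)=[13, 1, 0, 3, 4, 16, 14, 6, 8, 9, 10, 12, 15, 5, 2, 7, 11, 17, 18]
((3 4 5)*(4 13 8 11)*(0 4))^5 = ((0 4 5 3 13 8 11))^5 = (0 8 3 4 11 13 5)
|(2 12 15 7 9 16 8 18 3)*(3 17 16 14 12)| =20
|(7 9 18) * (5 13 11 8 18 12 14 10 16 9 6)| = |(5 13 11 8 18 7 6)(9 12 14 10 16)| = 35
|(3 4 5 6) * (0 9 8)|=|(0 9 8)(3 4 5 6)|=12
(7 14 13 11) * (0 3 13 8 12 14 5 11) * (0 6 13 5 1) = [3, 0, 2, 5, 4, 11, 13, 1, 12, 9, 10, 7, 14, 6, 8] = (0 3 5 11 7 1)(6 13)(8 12 14)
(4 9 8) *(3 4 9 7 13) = (3 4 7 13)(8 9) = [0, 1, 2, 4, 7, 5, 6, 13, 9, 8, 10, 11, 12, 3]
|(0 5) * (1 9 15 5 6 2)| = |(0 6 2 1 9 15 5)| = 7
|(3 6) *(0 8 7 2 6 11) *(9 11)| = 8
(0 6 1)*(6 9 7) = (0 9 7 6 1) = [9, 0, 2, 3, 4, 5, 1, 6, 8, 7]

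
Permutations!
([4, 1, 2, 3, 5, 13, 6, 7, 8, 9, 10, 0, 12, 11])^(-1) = (0 11 13 5 4)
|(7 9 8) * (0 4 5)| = 3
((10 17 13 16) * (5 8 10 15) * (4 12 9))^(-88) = ((4 12 9)(5 8 10 17 13 16 15))^(-88) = (4 9 12)(5 17 15 10 16 8 13)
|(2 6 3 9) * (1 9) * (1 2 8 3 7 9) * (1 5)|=|(1 5)(2 6 7 9 8 3)|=6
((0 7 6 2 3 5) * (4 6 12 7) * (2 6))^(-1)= ((0 4 2 3 5)(7 12))^(-1)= (0 5 3 2 4)(7 12)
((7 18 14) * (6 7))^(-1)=(6 14 18 7)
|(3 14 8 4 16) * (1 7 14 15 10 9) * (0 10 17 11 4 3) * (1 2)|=|(0 10 9 2 1 7 14 8 3 15 17 11 4 16)|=14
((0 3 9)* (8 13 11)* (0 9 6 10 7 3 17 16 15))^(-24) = ((0 17 16 15)(3 6 10 7)(8 13 11))^(-24) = (17)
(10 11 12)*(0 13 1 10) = (0 13 1 10 11 12) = [13, 10, 2, 3, 4, 5, 6, 7, 8, 9, 11, 12, 0, 1]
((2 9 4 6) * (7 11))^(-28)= ((2 9 4 6)(7 11))^(-28)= (11)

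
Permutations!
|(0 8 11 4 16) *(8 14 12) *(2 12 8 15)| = |(0 14 8 11 4 16)(2 12 15)| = 6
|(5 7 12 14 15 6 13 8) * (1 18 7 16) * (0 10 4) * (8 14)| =84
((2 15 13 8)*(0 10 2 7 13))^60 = (15)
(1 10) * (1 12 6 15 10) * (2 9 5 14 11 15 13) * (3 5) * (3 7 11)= (2 9 7 11 15 10 12 6 13)(3 5 14)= [0, 1, 9, 5, 4, 14, 13, 11, 8, 7, 12, 15, 6, 2, 3, 10]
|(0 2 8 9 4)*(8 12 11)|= 7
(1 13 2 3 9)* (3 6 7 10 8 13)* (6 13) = [0, 3, 13, 9, 4, 5, 7, 10, 6, 1, 8, 11, 12, 2] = (1 3 9)(2 13)(6 7 10 8)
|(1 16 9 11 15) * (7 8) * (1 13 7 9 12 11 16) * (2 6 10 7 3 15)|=9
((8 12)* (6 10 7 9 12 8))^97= (6 7 12 10 9)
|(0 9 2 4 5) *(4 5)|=4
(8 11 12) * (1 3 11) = (1 3 11 12 8) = [0, 3, 2, 11, 4, 5, 6, 7, 1, 9, 10, 12, 8]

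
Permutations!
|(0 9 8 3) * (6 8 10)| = |(0 9 10 6 8 3)| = 6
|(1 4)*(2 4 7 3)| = 5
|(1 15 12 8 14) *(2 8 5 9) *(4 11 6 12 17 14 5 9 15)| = 12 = |(1 4 11 6 12 9 2 8 5 15 17 14)|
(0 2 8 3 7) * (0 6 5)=(0 2 8 3 7 6 5)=[2, 1, 8, 7, 4, 0, 5, 6, 3]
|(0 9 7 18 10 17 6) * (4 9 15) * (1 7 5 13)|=|(0 15 4 9 5 13 1 7 18 10 17 6)|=12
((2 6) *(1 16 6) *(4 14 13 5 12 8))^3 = ((1 16 6 2)(4 14 13 5 12 8))^3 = (1 2 6 16)(4 5)(8 13)(12 14)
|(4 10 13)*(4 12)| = |(4 10 13 12)| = 4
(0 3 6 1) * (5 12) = (0 3 6 1)(5 12) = [3, 0, 2, 6, 4, 12, 1, 7, 8, 9, 10, 11, 5]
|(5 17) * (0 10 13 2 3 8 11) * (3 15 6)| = |(0 10 13 2 15 6 3 8 11)(5 17)| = 18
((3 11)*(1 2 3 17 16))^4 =(1 17 3)(2 16 11)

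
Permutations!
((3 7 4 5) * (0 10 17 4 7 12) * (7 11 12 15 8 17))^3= (0 11 10 12 7)(3 17)(4 15)(5 8)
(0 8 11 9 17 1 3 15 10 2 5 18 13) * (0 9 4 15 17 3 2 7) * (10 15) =(0 8 11 4 10 7)(1 2 5 18 13 9 3 17) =[8, 2, 5, 17, 10, 18, 6, 0, 11, 3, 7, 4, 12, 9, 14, 15, 16, 1, 13]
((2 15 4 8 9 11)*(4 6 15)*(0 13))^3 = ((0 13)(2 4 8 9 11)(6 15))^3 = (0 13)(2 9 4 11 8)(6 15)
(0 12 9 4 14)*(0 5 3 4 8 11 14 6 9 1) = (0 12 1)(3 4 6 9 8 11 14 5) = [12, 0, 2, 4, 6, 3, 9, 7, 11, 8, 10, 14, 1, 13, 5]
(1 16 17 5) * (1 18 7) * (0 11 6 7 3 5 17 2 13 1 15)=(0 11 6 7 15)(1 16 2 13)(3 5 18)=[11, 16, 13, 5, 4, 18, 7, 15, 8, 9, 10, 6, 12, 1, 14, 0, 2, 17, 3]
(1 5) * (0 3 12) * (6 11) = (0 3 12)(1 5)(6 11) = [3, 5, 2, 12, 4, 1, 11, 7, 8, 9, 10, 6, 0]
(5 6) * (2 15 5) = (2 15 5 6) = [0, 1, 15, 3, 4, 6, 2, 7, 8, 9, 10, 11, 12, 13, 14, 5]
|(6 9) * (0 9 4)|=|(0 9 6 4)|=4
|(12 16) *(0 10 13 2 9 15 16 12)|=7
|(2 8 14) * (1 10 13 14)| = 6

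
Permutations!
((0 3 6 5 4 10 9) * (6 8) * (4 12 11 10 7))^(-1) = ((0 3 8 6 5 12 11 10 9)(4 7))^(-1) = (0 9 10 11 12 5 6 8 3)(4 7)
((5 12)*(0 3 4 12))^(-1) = (0 5 12 4 3)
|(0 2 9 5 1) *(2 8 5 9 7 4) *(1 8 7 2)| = 4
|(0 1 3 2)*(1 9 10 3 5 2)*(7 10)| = 8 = |(0 9 7 10 3 1 5 2)|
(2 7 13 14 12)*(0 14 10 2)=(0 14 12)(2 7 13 10)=[14, 1, 7, 3, 4, 5, 6, 13, 8, 9, 2, 11, 0, 10, 12]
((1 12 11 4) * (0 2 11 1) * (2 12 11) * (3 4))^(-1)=(0 4 3 11 1 12)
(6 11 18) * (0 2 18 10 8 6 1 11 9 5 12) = (0 2 18 1 11 10 8 6 9 5 12) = [2, 11, 18, 3, 4, 12, 9, 7, 6, 5, 8, 10, 0, 13, 14, 15, 16, 17, 1]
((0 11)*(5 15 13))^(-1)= (0 11)(5 13 15)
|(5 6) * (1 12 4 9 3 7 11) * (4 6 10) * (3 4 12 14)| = 20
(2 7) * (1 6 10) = [0, 6, 7, 3, 4, 5, 10, 2, 8, 9, 1] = (1 6 10)(2 7)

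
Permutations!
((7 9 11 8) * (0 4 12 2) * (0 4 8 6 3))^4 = ((0 8 7 9 11 6 3)(2 4 12))^4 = (0 11 8 6 7 3 9)(2 4 12)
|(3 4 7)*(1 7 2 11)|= 6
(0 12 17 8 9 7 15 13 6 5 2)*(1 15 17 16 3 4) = (0 12 16 3 4 1 15 13 6 5 2)(7 17 8 9) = [12, 15, 0, 4, 1, 2, 5, 17, 9, 7, 10, 11, 16, 6, 14, 13, 3, 8]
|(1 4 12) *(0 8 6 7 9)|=|(0 8 6 7 9)(1 4 12)|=15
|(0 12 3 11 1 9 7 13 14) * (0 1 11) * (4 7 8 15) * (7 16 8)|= 60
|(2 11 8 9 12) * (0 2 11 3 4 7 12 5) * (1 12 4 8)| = |(0 2 3 8 9 5)(1 12 11)(4 7)| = 6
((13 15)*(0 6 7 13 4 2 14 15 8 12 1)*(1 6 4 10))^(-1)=((0 4 2 14 15 10 1)(6 7 13 8 12))^(-1)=(0 1 10 15 14 2 4)(6 12 8 13 7)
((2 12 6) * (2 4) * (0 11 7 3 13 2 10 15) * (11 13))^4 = (0 6)(2 10)(3 11 7)(4 13)(12 15)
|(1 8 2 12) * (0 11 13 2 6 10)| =|(0 11 13 2 12 1 8 6 10)| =9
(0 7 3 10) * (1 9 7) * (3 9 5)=(0 1 5 3 10)(7 9)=[1, 5, 2, 10, 4, 3, 6, 9, 8, 7, 0]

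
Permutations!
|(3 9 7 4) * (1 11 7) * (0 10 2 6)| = |(0 10 2 6)(1 11 7 4 3 9)| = 12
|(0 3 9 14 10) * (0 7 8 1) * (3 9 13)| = 14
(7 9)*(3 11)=[0, 1, 2, 11, 4, 5, 6, 9, 8, 7, 10, 3]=(3 11)(7 9)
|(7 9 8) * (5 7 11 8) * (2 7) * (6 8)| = 12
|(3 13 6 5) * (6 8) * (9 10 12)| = |(3 13 8 6 5)(9 10 12)| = 15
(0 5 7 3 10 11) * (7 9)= (0 5 9 7 3 10 11)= [5, 1, 2, 10, 4, 9, 6, 3, 8, 7, 11, 0]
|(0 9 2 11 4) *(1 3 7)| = 15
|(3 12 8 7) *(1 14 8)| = 6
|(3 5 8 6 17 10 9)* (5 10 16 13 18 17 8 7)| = 12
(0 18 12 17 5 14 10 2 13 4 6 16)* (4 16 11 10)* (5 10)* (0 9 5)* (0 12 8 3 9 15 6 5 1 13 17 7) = [18, 13, 17, 9, 5, 14, 11, 0, 3, 1, 2, 12, 7, 16, 4, 6, 15, 10, 8] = (0 18 8 3 9 1 13 16 15 6 11 12 7)(2 17 10)(4 5 14)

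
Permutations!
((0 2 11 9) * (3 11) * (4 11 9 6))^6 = (11)(0 3)(2 9)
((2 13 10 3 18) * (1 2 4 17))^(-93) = (1 10 4 2 3 17 13 18)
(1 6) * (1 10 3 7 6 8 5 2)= (1 8 5 2)(3 7 6 10)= [0, 8, 1, 7, 4, 2, 10, 6, 5, 9, 3]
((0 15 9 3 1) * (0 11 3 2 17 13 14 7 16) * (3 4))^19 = (0 15 9 2 17 13 14 7 16)(1 3 4 11) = ((0 15 9 2 17 13 14 7 16)(1 11 4 3))^19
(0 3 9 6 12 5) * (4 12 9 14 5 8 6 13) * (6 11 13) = (0 3 14 5)(4 12 8 11 13)(6 9) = [3, 1, 2, 14, 12, 0, 9, 7, 11, 6, 10, 13, 8, 4, 5]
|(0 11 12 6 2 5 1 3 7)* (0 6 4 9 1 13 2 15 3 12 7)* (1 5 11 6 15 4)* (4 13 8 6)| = 12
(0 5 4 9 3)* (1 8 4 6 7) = (0 5 6 7 1 8 4 9 3) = [5, 8, 2, 0, 9, 6, 7, 1, 4, 3]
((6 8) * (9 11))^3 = (6 8)(9 11)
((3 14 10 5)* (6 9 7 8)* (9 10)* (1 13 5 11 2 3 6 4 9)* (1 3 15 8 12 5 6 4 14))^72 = ((1 13 6 10 11 2 15 8 14 3)(4 9 7 12 5))^72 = (1 6 11 15 14)(2 8 3 13 10)(4 7 5 9 12)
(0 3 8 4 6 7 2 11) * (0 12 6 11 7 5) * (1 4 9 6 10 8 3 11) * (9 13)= (0 11 12 10 8 13 9 6 5)(1 4)(2 7)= [11, 4, 7, 3, 1, 0, 5, 2, 13, 6, 8, 12, 10, 9]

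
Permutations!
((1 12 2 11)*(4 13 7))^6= (13)(1 2)(11 12)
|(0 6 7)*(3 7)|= 4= |(0 6 3 7)|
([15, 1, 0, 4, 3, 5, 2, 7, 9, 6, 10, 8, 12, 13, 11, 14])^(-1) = [2, 1, 6, 4, 3, 5, 9, 7, 11, 8, 10, 14, 12, 13, 15, 0]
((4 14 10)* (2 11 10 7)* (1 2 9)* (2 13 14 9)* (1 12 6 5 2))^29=((1 13 14 7)(2 11 10 4 9 12 6 5))^29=(1 13 14 7)(2 12 10 5 9 11 6 4)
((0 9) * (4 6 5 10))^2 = (4 5)(6 10)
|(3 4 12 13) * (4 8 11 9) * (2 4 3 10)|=|(2 4 12 13 10)(3 8 11 9)|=20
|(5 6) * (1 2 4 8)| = 4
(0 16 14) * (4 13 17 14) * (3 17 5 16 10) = [10, 1, 2, 17, 13, 16, 6, 7, 8, 9, 3, 11, 12, 5, 0, 15, 4, 14] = (0 10 3 17 14)(4 13 5 16)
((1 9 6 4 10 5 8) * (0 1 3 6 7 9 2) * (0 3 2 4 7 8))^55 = (10)(2 3 6 7 9 8)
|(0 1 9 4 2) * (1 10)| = |(0 10 1 9 4 2)| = 6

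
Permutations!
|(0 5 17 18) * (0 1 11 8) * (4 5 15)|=9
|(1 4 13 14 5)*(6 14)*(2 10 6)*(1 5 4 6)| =7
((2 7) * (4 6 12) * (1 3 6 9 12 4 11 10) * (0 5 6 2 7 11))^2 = ((0 5 6 4 9 12)(1 3 2 11 10))^2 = (0 6 9)(1 2 10 3 11)(4 12 5)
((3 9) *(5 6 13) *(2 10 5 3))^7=((2 10 5 6 13 3 9))^7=(13)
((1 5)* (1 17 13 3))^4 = ((1 5 17 13 3))^4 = (1 3 13 17 5)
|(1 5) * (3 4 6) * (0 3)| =|(0 3 4 6)(1 5)| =4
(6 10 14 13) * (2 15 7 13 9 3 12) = (2 15 7 13 6 10 14 9 3 12) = [0, 1, 15, 12, 4, 5, 10, 13, 8, 3, 14, 11, 2, 6, 9, 7]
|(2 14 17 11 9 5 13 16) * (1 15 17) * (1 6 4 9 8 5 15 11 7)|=14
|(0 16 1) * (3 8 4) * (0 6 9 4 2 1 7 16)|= |(1 6 9 4 3 8 2)(7 16)|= 14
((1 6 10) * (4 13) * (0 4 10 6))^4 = (0 1 10 13 4)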